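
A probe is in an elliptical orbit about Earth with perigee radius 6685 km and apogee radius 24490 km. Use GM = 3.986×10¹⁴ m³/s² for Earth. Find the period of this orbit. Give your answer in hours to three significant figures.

Semi-major axis a = (r_p + r_a)/2 = (6685.0 + 24490)/2 = 15588 km = 1.559×10⁷ m.
By Kepler's third law T = 2π√(a³/μ) = 2π × 3.082×10³ = 1.937×10⁴ s.
= 5.380 hours.

T ≈ 5.38 hours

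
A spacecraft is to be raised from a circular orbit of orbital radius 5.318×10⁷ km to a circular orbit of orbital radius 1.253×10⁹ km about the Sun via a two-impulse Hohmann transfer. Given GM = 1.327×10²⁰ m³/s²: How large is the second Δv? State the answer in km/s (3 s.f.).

Δv ≈ 7.35 km/s

r₁ = 5.318×10⁷ km = 5.318×10¹⁰ m.
r₂ = 1.253×10⁹ km = 1.253×10¹² m.
Transfer ellipse a_t = (r₁ + r₂)/2 = 6.531×10¹¹ m.
At r₁: circular v_c1 = √(μ/r₁) = 49950 m/s; transfer-perihelion v_p = √[μ(2/r₁ − 1/a_t)] = 69190 m/s.
At r₂: circular v_c2 = √(μ/r₂) = 10290 m/s; transfer-aphelion v_a = √[μ(2/r₂ − 1/a_t)] = 2937 m/s.
Δv₂ = v_c2 − v_a = 7354 m/s.
= 7.354 km/s.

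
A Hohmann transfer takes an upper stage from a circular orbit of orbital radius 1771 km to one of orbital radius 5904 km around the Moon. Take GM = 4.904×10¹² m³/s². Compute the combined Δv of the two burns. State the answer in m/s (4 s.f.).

Δv_total ≈ 692.2 m/s

r₁ = 1771 km = 1.771×10⁶ m.
r₂ = 5904 km = 5.904×10⁶ m.
Transfer ellipse a_t = (r₁ + r₂)/2 = 3.838×10⁶ m.
At r₁: circular v_c1 = √(μ/r₁) = 1664 m/s; transfer-perilune v_p = √[μ(2/r₁ − 1/a_t)] = 2064 m/s.
Δv₁ = v_p − v_c1 = 400.0 m/s.
At r₂: circular v_c2 = √(μ/r₂) = 911.4 m/s; transfer-apolune v_a = √[μ(2/r₂ − 1/a_t)] = 619.1 m/s.
Δv₂ = v_c2 − v_a = 292.2 m/s.
Total Δv = Δv₁ + Δv₂ = 692.2 m/s.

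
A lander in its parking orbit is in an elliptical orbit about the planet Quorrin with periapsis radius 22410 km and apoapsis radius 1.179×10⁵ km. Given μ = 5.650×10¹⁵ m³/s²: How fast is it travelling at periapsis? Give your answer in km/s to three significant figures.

Semi-major axis a = (r_p + r_a)/2 = 70155 km = 7.016×10⁷ m.
Vis-viva: v² = μ(2/r − 1/a) = 5.650×10¹⁵ × (8.925×10⁻⁸ − 1.425×10⁻⁸) = 4.237×10⁸ m²/s².
v = 20580 m/s = 20.58 km/s.

v ≈ 20.6 km/s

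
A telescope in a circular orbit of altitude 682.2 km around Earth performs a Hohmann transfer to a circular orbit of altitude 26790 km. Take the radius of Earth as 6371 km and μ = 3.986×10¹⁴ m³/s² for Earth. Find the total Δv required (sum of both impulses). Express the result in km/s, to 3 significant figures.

Δv_total ≈ 3.55 km/s

r₁ = 6371 + 682.2 = 7053.2 km = 7.0532×10⁶ m.
r₂ = 6371 + 26790 = 33161 km = 3.3161×10⁷ m.
Transfer ellipse a_t = (r₁ + r₂)/2 = 2.011×10⁷ m.
At r₁: circular v_c1 = √(μ/r₁) = 7518 m/s; transfer-perigee v_p = √[μ(2/r₁ − 1/a_t)] = 9654 m/s.
Δv₁ = v_p − v_c1 = 2137 m/s.
At r₂: circular v_c2 = √(μ/r₂) = 3467 m/s; transfer-apogee v_a = √[μ(2/r₂ − 1/a_t)] = 2053 m/s.
Δv₂ = v_c2 − v_a = 1414 m/s.
Total Δv = Δv₁ + Δv₂ = 3550 m/s = 3.550 km/s.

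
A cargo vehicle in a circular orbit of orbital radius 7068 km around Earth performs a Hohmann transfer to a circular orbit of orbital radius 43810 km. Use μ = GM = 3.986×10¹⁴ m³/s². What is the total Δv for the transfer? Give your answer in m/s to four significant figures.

r₁ = 7068 km = 7.068×10⁶ m.
r₂ = 43810 km = 4.381×10⁷ m.
Transfer ellipse a_t = (r₁ + r₂)/2 = 2.544×10⁷ m.
At r₁: circular v_c1 = √(μ/r₁) = 7510 m/s; transfer-perigee v_p = √[μ(2/r₁ − 1/a_t)] = 9855 m/s.
Δv₁ = v_p − v_c1 = 2345 m/s.
At r₂: circular v_c2 = √(μ/r₂) = 3016 m/s; transfer-apogee v_a = √[μ(2/r₂ − 1/a_t)] = 1590 m/s.
Δv₂ = v_c2 − v_a = 1426 m/s.
Total Δv = Δv₁ + Δv₂ = 3772 m/s.

Δv_total ≈ 3772 m/s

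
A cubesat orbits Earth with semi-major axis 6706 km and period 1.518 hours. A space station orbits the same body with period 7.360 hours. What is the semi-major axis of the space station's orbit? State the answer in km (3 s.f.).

Kepler's third law: a³ ∝ T², so a₂ = a₁ (T₂/T₁)^(2/3).
T₂/T₁ = 4.848, (T₂/T₁)^(2/3) = 2.865.
a₂ = 6706 × 2.865 = 19210 km.

a₂ ≈ 19200 km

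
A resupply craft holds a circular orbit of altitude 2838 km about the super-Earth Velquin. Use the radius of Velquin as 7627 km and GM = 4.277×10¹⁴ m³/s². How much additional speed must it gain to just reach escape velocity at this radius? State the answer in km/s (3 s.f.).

Δv ≈ 2.65 km/s

r = 7627 + 2838 = 10465 km = 1.0465×10⁷ m.
Circular speed v_c = √(μ/r) = 6393 m/s.
Escape speed v_esc = √(2μ/r) = √2 × v_c = 9041 m/s.
Δv = v_esc − v_c = 2648 m/s = 2.648 km/s.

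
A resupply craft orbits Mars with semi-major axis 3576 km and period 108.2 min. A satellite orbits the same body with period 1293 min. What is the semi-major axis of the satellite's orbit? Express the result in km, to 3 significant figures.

a₂ ≈ 18700 km

Kepler's third law: a³ ∝ T², so a₂ = a₁ (T₂/T₁)^(2/3).
T₂/T₁ = 11.95, (T₂/T₁)^(2/3) = 5.227.
a₂ = 3576 × 5.227 = 18690 km.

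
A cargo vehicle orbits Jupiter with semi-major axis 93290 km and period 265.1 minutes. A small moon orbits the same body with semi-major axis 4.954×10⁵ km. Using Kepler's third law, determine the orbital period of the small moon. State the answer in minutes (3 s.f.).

T₂ ≈ 3240 minutes

Kepler's third law: T² ∝ a³, so T₂ = T₁ (a₂/a₁)^(3/2).
a₂/a₁ = 5.310, (a₂/a₁)^(3/2) = 12.24.
T₂ = 265.1 × 12.24 = 3244 minutes.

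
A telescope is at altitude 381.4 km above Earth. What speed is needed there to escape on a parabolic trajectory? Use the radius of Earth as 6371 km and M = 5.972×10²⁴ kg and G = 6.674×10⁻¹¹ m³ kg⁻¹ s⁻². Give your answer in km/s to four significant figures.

μ = GM = 6.674×10⁻¹¹ × 5.972×10²⁴ = 3.986×10¹⁴ m³/s².
r = 6371 + 381.4 = 6752.4 km = 6.7524×10⁶ m.
Escape speed v_esc = √(2μ/r) = √(2 × 3.986×10¹⁴ / 6.752×10⁶) = √(1.181×10⁸) = 10870 m/s.
= 10.87 km/s.

v_esc ≈ 10.87 km/s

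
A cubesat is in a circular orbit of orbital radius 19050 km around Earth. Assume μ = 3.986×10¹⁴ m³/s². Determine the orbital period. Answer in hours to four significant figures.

T ≈ 7.269 hours

r = 19050 km = 1.905×10⁷ m.
Kepler's third law: T = 2π√(r³/μ) = 2π√((1.905×10⁷)³ / 3.986×10¹⁴).
r³/μ = 1.734×10⁷ s², so T = 2π × 4.165×10³ = 2.617×10⁴ s.
Converting: 2.617×10⁴ s ÷ 3600 = 7.269 hours.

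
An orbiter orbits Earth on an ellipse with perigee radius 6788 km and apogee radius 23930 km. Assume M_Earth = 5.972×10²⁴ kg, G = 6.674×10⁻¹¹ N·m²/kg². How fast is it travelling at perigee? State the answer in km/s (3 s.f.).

v ≈ 9.56 km/s

μ = GM = 6.674×10⁻¹¹ × 5.972×10²⁴ = 3.986×10¹⁴ m³/s².
Semi-major axis a = (r_p + r_a)/2 = 15359 km = 1.536×10⁷ m.
Vis-viva: v² = μ(2/r − 1/a) = 3.986×10¹⁴ × (2.946×10⁻⁷ − 6.511×10⁻⁸) = 9.148×10⁷ m²/s².
v = 9565 m/s = 9.565 km/s.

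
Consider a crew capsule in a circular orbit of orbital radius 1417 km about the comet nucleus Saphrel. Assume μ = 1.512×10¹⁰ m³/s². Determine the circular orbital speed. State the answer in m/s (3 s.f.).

r = 1417 km = 1.417×10⁶ m.
For a circular orbit v = √(μ/r) = √(1.512×10¹⁰ / 1.417×10⁶) = √(1.067×10⁴) = 103.3 m/s.

v ≈ 103 m/s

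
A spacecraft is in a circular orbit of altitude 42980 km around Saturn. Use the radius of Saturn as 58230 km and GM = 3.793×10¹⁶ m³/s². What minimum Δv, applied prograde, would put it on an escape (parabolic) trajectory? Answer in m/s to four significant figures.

Δv ≈ 8019 m/s

r = 58230 + 42980 = 101210 km = 1.0121×10⁸ m.
Circular speed v_c = √(μ/r) = 19360 m/s.
Escape speed v_esc = √(2μ/r) = √2 × v_c = 27380 m/s.
Δv = v_esc − v_c = 8019 m/s.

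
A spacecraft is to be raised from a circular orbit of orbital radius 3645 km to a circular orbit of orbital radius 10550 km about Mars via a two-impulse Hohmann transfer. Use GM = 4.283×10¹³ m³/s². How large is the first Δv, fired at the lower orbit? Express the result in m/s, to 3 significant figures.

r₁ = 3645 km = 3.645×10⁶ m.
r₂ = 10550 km = 1.055×10⁷ m.
Transfer ellipse a_t = (r₁ + r₂)/2 = 7.098×10⁶ m.
At r₁: circular v_c1 = √(μ/r₁) = 3428 m/s; transfer-periapsis v_p = √[μ(2/r₁ − 1/a_t)] = 4179 m/s.
Δv₁ = v_p − v_c1 = 751.4 m/s.

Δv ≈ 751 m/s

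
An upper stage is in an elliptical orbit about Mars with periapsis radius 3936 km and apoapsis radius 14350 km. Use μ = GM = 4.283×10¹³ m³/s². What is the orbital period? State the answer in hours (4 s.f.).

T ≈ 7.373 hours

Semi-major axis a = (r_p + r_a)/2 = (3936.0 + 14350)/2 = 9143.0 km = 9.143×10⁶ m.
By Kepler's third law T = 2π√(a³/μ) = 2π × 4.224×10³ = 2.654×10⁴ s.
= 7.373 hours.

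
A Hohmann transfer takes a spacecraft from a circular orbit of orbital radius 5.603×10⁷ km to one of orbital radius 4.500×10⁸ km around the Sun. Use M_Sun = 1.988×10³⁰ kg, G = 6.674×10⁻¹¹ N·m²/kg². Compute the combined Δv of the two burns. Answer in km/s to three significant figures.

μ = GM = 6.674×10⁻¹¹ × 1.988×10³⁰ = 1.327×10²⁰ m³/s².
r₁ = 5.603×10⁷ km = 5.603×10¹⁰ m.
r₂ = 4.500×10⁸ km = 4.500×10¹¹ m.
Transfer ellipse a_t = (r₁ + r₂)/2 = 2.530×10¹¹ m.
At r₁: circular v_c1 = √(μ/r₁) = 48660 m/s; transfer-perihelion v_p = √[μ(2/r₁ − 1/a_t)] = 64900 m/s.
Δv₁ = v_p − v_c1 = 16230 m/s.
At r₂: circular v_c2 = √(μ/r₂) = 17170 m/s; transfer-aphelion v_a = √[μ(2/r₂ − 1/a_t)] = 8080 m/s.
Δv₂ = v_c2 − v_a = 9091 m/s.
Total Δv = Δv₁ + Δv₂ = 25330 m/s = 25.33 km/s.

Δv_total ≈ 25.3 km/s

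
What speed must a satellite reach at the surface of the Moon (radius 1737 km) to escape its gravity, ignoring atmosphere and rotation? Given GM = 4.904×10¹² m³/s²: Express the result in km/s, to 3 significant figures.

v_esc ≈ 2.38 km/s

r = R = 1.737×10⁶ m.
Escape speed v_esc = √(2μ/r) = √(2 × 4.904×10¹² / 1.737×10⁶) = √(5.647×10⁶) = 2376 m/s.
= 2.376 km/s.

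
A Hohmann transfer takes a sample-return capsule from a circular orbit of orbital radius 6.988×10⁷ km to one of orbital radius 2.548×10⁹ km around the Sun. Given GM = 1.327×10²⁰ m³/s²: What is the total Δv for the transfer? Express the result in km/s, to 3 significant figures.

Δv_total ≈ 22.8 km/s

r₁ = 6.988×10⁷ km = 6.988×10¹⁰ m.
r₂ = 2.548×10⁹ km = 2.548×10¹² m.
Transfer ellipse a_t = (r₁ + r₂)/2 = 1.309×10¹² m.
At r₁: circular v_c1 = √(μ/r₁) = 43580 m/s; transfer-perihelion v_p = √[μ(2/r₁ − 1/a_t)] = 60800 m/s.
Δv₁ = v_p − v_c1 = 17220 m/s.
At r₂: circular v_c2 = √(μ/r₂) = 7217 m/s; transfer-aphelion v_a = √[μ(2/r₂ − 1/a_t)] = 1667 m/s.
Δv₂ = v_c2 − v_a = 5549 m/s.
Total Δv = Δv₁ + Δv₂ = 22770 m/s = 22.77 km/s.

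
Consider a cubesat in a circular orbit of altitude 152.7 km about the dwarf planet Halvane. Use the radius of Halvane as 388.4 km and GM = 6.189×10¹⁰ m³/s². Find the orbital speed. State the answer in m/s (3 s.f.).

r = 388.4 + 152.7 = 541.10 km = 5.4110×10⁵ m.
For a circular orbit v = √(μ/r) = √(6.189×10¹⁰ / 5.411×10⁵) = √(1.144×10⁵) = 338.2 m/s.

v ≈ 338 m/s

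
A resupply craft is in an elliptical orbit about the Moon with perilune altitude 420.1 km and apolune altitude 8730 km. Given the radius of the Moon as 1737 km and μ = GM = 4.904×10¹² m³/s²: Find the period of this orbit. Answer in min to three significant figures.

T ≈ 750 min

r_p = 1737 + 420.1 = 2157.1 km = 2.1571×10⁶ m.
r_a = 1737 + 8730 = 10467 km = 1.0467×10⁷ m.
Semi-major axis a = (r_p + r_a)/2 = (2157.1 + 10467)/2 = 6312.1 km = 6.312×10⁶ m.
By Kepler's third law T = 2π√(a³/μ) = 2π × 7.161×10³ = 4.499×10⁴ s.
= 749.9 min.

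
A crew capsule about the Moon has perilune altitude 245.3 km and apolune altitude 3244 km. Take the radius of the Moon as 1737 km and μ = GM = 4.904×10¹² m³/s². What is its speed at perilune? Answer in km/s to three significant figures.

v ≈ 1.88 km/s

r_p = 1737 + 245.3 = 1982.3 km = 1.9823×10⁶ m.
r_a = 1737 + 3244 = 4981.0 km = 4.9810×10⁶ m.
Semi-major axis a = (r_p + r_a)/2 = 3481.7 km = 3.482×10⁶ m.
Vis-viva: v² = μ(2/r − 1/a) = 4.904×10¹² × (1.009×10⁻⁶ − 2.872×10⁻⁷) = 3.539×10⁶ m²/s².
v = 1881 m/s = 1.881 km/s.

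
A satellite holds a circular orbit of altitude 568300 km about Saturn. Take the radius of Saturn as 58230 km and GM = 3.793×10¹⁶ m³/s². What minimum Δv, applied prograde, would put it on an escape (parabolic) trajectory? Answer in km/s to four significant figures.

Δv ≈ 3.223 km/s

r = 58230 + 568300 = 626530 km = 6.2653×10⁸ m.
Circular speed v_c = √(μ/r) = 7781 m/s.
Escape speed v_esc = √(2μ/r) = √2 × v_c = 11000 m/s.
Δv = v_esc − v_c = 3223 m/s = 3.223 km/s.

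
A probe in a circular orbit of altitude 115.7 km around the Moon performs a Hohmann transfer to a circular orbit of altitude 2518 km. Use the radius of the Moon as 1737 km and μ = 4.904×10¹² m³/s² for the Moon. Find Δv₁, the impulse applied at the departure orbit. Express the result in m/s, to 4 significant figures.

Δv ≈ 293.5 m/s

r₁ = 1737 + 115.7 = 1852.7 km = 1.8527×10⁶ m.
r₂ = 1737 + 2518 = 4255.0 km = 4.2550×10⁶ m.
Transfer ellipse a_t = (r₁ + r₂)/2 = 3.054×10⁶ m.
At r₁: circular v_c1 = √(μ/r₁) = 1627 m/s; transfer-perilune v_p = √[μ(2/r₁ − 1/a_t)] = 1920 m/s.
Δv₁ = v_p − v_c1 = 293.5 m/s.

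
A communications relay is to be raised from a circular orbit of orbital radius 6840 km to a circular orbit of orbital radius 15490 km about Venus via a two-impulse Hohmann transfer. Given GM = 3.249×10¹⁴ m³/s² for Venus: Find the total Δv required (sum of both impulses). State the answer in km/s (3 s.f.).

Δv_total ≈ 2.22 km/s

r₁ = 6840 km = 6.840×10⁶ m.
r₂ = 15490 km = 1.549×10⁷ m.
Transfer ellipse a_t = (r₁ + r₂)/2 = 1.116×10⁷ m.
At r₁: circular v_c1 = √(μ/r₁) = 6892 m/s; transfer-periapsis v_p = √[μ(2/r₁ − 1/a_t)] = 8118 m/s.
Δv₁ = v_p − v_c1 = 1226 m/s.
At r₂: circular v_c2 = √(μ/r₂) = 4580 m/s; transfer-apoapsis v_a = √[μ(2/r₂ − 1/a_t)] = 3585 m/s.
Δv₂ = v_c2 − v_a = 995.2 m/s.
Total Δv = Δv₁ + Δv₂ = 2221 m/s = 2.221 km/s.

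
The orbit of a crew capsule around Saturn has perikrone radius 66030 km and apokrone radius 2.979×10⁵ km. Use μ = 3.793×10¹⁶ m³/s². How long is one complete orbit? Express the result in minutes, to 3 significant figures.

T ≈ 1320 minutes

Semi-major axis a = (r_p + r_a)/2 = (66030 + 2.9790×10⁵)/2 = 1.8196×10⁵ km = 1.820×10⁸ m.
By Kepler's third law T = 2π√(a³/μ) = 2π × 1.260×10⁴ = 7.919×10⁴ s.
= 1320 minutes.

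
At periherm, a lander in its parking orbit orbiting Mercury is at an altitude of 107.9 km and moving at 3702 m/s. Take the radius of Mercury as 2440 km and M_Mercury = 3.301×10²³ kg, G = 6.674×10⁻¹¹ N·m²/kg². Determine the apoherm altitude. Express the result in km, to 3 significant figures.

μ = GM = 6.674×10⁻¹¹ × 3.301×10²³ = 2.203×10¹³ m³/s².
r_p = 2440 + 107.9 = 2547.9 km = 2.548×10⁶ m.
Specific energy ε = v²/2 − μ/r = -1.794×10⁶ J/kg, so a = −μ/(2ε) = 6.139×10⁶ m.
The apsides satisfy r_p + r_a = 2a, so the apoherm radius is 2a − r_p = 9.731×10⁶ m = 9730.5 km.
Apoherm altitude = 9730.5 − 2440 = 7290.5 km.

apoherm altitude ≈ 7290 km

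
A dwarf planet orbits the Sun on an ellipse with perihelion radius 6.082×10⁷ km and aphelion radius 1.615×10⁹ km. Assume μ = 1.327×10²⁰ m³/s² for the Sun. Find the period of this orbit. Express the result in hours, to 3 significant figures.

Semi-major axis a = (r_p + r_a)/2 = (6.0820×10⁷ + 1.6150×10⁹)/2 = 8.3791×10⁸ km = 8.379×10¹¹ m.
By Kepler's third law T = 2π√(a³/μ) = 2π × 6.658×10⁷ = 4.184×10⁸ s.
= 1.162×10⁵ hours.

T ≈ 116000 hours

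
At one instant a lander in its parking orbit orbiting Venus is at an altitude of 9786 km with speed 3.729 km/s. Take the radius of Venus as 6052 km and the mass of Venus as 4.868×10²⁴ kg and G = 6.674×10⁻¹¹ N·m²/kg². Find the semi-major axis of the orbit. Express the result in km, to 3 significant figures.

a ≈ 12000 km

μ = GM = 6.674×10⁻¹¹ × 4.868×10²⁴ = 3.249×10¹⁴ m³/s².
r = 6052 + 9786 = 15838 km = 1.584×10⁷ m.
Specific orbital energy ε = v²/2 − μ/r = (3729)²/2 − 3.249×10¹⁴/1.584×10⁷ = -1.356×10⁷ J/kg.
Since ε = −μ/(2a), a = −μ/(2ε) = 1.198×10⁷ m = 11979 km.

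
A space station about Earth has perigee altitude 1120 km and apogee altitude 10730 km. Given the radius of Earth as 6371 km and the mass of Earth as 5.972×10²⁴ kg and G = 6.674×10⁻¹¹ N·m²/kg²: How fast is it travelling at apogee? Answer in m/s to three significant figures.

μ = GM = 6.674×10⁻¹¹ × 5.972×10²⁴ = 3.986×10¹⁴ m³/s².
r_p = 6371 + 1120 = 7491.0 km = 7.4910×10⁶ m.
r_a = 6371 + 10730 = 17101 km = 1.7101×10⁷ m.
Semi-major axis a = (r_p + r_a)/2 = 12296 km = 1.230×10⁷ m.
Vis-viva: v² = μ(2/r − 1/a) = 3.986×10¹⁴ × (1.170×10⁻⁷ − 8.133×10⁻⁸) = 1.420×10⁷ m²/s².
v = 3768 m/s.

v ≈ 3770 m/s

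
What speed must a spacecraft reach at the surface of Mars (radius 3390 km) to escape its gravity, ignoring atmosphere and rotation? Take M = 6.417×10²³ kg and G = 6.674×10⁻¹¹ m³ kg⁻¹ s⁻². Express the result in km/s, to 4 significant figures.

μ = GM = 6.674×10⁻¹¹ × 6.417×10²³ = 4.283×10¹³ m³/s².
r = R = 3.390×10⁶ m.
Escape speed v_esc = √(2μ/r) = √(2 × 4.283×10¹³ / 3.390×10⁶) = √(2.527×10⁷) = 5027 m/s.
= 5.027 km/s.

v_esc ≈ 5.027 km/s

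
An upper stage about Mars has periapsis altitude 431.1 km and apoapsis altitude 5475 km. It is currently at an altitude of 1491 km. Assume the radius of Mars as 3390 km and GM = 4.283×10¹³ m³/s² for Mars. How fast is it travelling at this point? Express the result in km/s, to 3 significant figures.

v ≈ 3.29 km/s

r_p = 3390 + 431.1 = 3821.1 km = 3.8211×10⁶ m.
r_a = 3390 + 5475 = 8865.0 km = 8.8650×10⁶ m.
r = 3390 + 1491 = 4881.0 km = 4.881×10⁶ m.
Semi-major axis a = (r_p + r_a)/2 = 6343.1 km = 6.343×10⁶ m.
Vis-viva: v² = μ(2/r − 1/a) = 4.283×10¹³ × (4.098×10⁻⁷ − 1.577×10⁻⁷) = 1.080×10⁷ m²/s².
v = 3286 m/s = 3.286 km/s.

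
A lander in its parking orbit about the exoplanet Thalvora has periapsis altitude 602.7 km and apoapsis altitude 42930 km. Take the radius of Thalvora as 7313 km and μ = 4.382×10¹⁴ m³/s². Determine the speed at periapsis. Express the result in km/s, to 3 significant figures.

r_p = 7313 + 602.7 = 7915.7 km = 7.9157×10⁶ m.
r_a = 7313 + 42930 = 50243 km = 5.0243×10⁷ m.
Semi-major axis a = (r_p + r_a)/2 = 29079 km = 2.908×10⁷ m.
Vis-viva: v² = μ(2/r − 1/a) = 4.382×10¹⁴ × (2.527×10⁻⁷ − 3.439×10⁻⁸) = 9.565×10⁷ m²/s².
v = 9780 m/s = 9.780 km/s.

v ≈ 9.78 km/s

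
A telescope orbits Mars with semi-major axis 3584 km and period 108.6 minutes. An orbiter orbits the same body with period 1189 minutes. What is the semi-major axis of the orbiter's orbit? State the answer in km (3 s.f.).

Kepler's third law: a³ ∝ T², so a₂ = a₁ (T₂/T₁)^(2/3).
T₂/T₁ = 10.95, (T₂/T₁)^(2/3) = 4.931.
a₂ = 3584 × 4.931 = 17670 km.

a₂ ≈ 17700 km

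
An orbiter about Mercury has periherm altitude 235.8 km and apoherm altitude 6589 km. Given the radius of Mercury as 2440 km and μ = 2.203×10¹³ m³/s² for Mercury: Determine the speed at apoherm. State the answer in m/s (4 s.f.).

v ≈ 1056 m/s

r_p = 2440 + 235.8 = 2675.8 km = 2.6758×10⁶ m.
r_a = 2440 + 6589 = 9029.0 km = 9.0290×10⁶ m.
Semi-major axis a = (r_p + r_a)/2 = 5852.4 km = 5.852×10⁶ m.
Vis-viva: v² = μ(2/r − 1/a) = 2.203×10¹³ × (2.215×10⁻⁷ − 1.709×10⁻⁷) = 1.116×10⁶ m²/s².
v = 1056 m/s.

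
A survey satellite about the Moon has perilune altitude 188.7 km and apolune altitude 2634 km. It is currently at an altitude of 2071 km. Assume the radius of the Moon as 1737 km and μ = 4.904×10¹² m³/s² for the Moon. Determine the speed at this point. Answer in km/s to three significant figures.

r_p = 1737 + 188.7 = 1925.7 km = 1.9257×10⁶ m.
r_a = 1737 + 2634 = 4371.0 km = 4.3710×10⁶ m.
r = 1737 + 2071 = 3808.0 km = 3.808×10⁶ m.
Semi-major axis a = (r_p + r_a)/2 = 3148.3 km = 3.148×10⁶ m.
Vis-viva: v² = μ(2/r − 1/a) = 4.904×10¹² × (5.252×10⁻⁷ − 3.176×10⁻⁷) = 1.018×10⁶ m²/s².
v = 1009 m/s = 1.009 km/s.

v ≈ 1.01 km/s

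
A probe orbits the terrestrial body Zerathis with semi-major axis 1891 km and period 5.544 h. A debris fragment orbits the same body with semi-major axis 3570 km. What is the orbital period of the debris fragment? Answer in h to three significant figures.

T₂ ≈ 14.4 h

Kepler's third law: T² ∝ a³, so T₂ = T₁ (a₂/a₁)^(3/2).
a₂/a₁ = 1.888, (a₂/a₁)^(3/2) = 2.594.
T₂ = 5.544 × 2.594 = 14.38 h.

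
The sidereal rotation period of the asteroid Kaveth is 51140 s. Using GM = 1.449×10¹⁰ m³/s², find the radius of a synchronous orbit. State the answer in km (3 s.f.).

r_sync ≈ 986 km

A synchronous orbit has period T, so by Kepler's third law a = (μT²/4π²)^(1/3).
μT²/4π² = 1.449×10¹⁰ × (5.114×10⁴)² / 39.48 = 9.599×10¹⁷ m³.
a = 9.865×10⁵ m = 986.45 km.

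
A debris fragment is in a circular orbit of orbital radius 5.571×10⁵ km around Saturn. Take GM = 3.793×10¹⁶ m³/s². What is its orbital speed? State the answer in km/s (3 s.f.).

v ≈ 8.25 km/s

r = 5.571×10⁵ km = 5.571×10⁸ m.
For a circular orbit v = √(μ/r) = √(3.793×10¹⁶ / 5.571×10⁸) = √(6.808×10⁷) = 8251 m/s.
That is 8.251 km/s.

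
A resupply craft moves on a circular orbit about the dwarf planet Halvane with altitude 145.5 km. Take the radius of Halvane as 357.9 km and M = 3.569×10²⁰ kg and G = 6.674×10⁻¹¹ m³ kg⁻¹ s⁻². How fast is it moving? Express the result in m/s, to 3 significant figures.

μ = GM = 6.674×10⁻¹¹ × 3.569×10²⁰ = 2.382×10¹⁰ m³/s².
r = 357.9 + 145.5 = 503.40 km = 5.0340×10⁵ m.
For a circular orbit v = √(μ/r) = √(2.382×10¹⁰ / 5.034×10⁵) = √(4.732×10⁴) = 217.5 m/s.

v ≈ 218 m/s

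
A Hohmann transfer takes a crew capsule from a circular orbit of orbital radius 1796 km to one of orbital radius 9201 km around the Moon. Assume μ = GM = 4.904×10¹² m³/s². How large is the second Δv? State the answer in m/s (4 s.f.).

Δv ≈ 312.8 m/s

r₁ = 1796 km = 1.796×10⁶ m.
r₂ = 9201 km = 9.201×10⁶ m.
Transfer ellipse a_t = (r₁ + r₂)/2 = 5.498×10⁶ m.
At r₁: circular v_c1 = √(μ/r₁) = 1652 m/s; transfer-perilune v_p = √[μ(2/r₁ − 1/a_t)] = 2138 m/s.
At r₂: circular v_c2 = √(μ/r₂) = 730.1 m/s; transfer-apolune v_a = √[μ(2/r₂ − 1/a_t)] = 417.2 m/s.
Δv₂ = v_c2 − v_a = 312.8 m/s.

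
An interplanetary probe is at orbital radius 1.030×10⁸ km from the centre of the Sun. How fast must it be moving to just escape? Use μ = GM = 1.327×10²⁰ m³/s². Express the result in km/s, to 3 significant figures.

v_esc ≈ 50.8 km/s

r = 1.030×10⁸ km = 1.030×10¹¹ m.
Escape speed v_esc = √(2μ/r) = √(2 × 1.327×10²⁰ / 1.030×10¹¹) = √(2.577×10⁹) = 50760 m/s.
= 50.76 km/s.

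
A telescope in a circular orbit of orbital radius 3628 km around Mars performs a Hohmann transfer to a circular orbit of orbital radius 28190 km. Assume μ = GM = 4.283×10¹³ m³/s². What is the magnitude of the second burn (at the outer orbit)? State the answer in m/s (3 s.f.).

r₁ = 3628 km = 3.628×10⁶ m.
r₂ = 28190 km = 2.819×10⁷ m.
Transfer ellipse a_t = (r₁ + r₂)/2 = 1.591×10⁷ m.
At r₁: circular v_c1 = √(μ/r₁) = 3436 m/s; transfer-periapsis v_p = √[μ(2/r₁ − 1/a_t)] = 4574 m/s.
At r₂: circular v_c2 = √(μ/r₂) = 1233 m/s; transfer-apoapsis v_a = √[μ(2/r₂ − 1/a_t)] = 588.6 m/s.
Δv₂ = v_c2 − v_a = 644.0 m/s.

Δv ≈ 644 m/s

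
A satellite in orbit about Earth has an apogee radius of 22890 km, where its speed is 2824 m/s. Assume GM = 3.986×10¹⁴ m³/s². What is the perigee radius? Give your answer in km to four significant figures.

perigee radius ≈ 6798 km

r_a = 2.289×10⁷ m.
Specific energy ε = v²/2 − μ/r = -1.343×10⁷ J/kg, so a = −μ/(2ε) = 1.484×10⁷ m.
The apsides satisfy r_p + r_a = 2a, so the perigee radius is 2a − r_a = 6.798×10⁶ m = 6798.2 km.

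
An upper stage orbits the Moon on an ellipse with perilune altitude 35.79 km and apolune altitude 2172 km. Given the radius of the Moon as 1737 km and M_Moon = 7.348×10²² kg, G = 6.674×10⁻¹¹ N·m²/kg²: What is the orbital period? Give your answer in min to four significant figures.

μ = GM = 6.674×10⁻¹¹ × 7.348×10²² = 4.904×10¹² m³/s².
r_p = 1737 + 35.79 = 1772.8 km = 1.7728×10⁶ m.
r_a = 1737 + 2172 = 3909.0 km = 3.9090×10⁶ m.
Semi-major axis a = (r_p + r_a)/2 = (1772.8 + 3909.0)/2 = 2840.9 km = 2.841×10⁶ m.
By Kepler's third law T = 2π√(a³/μ) = 2π × 2.162×10³ = 1.359×10⁴ s.
= 226.4 min.

T ≈ 226.4 min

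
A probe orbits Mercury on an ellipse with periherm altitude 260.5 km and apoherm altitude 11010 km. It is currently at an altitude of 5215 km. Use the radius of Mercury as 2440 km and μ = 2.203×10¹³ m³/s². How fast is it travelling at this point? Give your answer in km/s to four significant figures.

v ≈ 1.740 km/s

r_p = 2440 + 260.5 = 2700.5 km = 2.7005×10⁶ m.
r_a = 2440 + 11010 = 13450 km = 1.3450×10⁷ m.
r = 2440 + 5215 = 7655.0 km = 7.655×10⁶ m.
Semi-major axis a = (r_p + r_a)/2 = 8075.2 km = 8.075×10⁶ m.
Vis-viva: v² = μ(2/r − 1/a) = 2.203×10¹³ × (2.613×10⁻⁷ − 1.238×10⁻⁷) = 3.028×10⁶ m²/s².
v = 1740 m/s = 1.740 km/s.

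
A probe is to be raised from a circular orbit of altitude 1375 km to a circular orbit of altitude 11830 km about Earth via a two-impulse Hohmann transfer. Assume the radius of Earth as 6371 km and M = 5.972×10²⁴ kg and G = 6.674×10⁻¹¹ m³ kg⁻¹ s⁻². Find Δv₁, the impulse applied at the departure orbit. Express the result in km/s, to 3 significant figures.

μ = GM = 6.674×10⁻¹¹ × 5.972×10²⁴ = 3.986×10¹⁴ m³/s².
r₁ = 6371 + 1375 = 7746.0 km = 7.7460×10⁶ m.
r₂ = 6371 + 11830 = 18201 km = 1.8201×10⁷ m.
Transfer ellipse a_t = (r₁ + r₂)/2 = 1.297×10⁷ m.
At r₁: circular v_c1 = √(μ/r₁) = 7173 m/s; transfer-perigee v_p = √[μ(2/r₁ − 1/a_t)] = 8496 m/s.
Δv₁ = v_p − v_c1 = 1323 m/s.
= 1.323 km/s.

Δv ≈ 1.32 km/s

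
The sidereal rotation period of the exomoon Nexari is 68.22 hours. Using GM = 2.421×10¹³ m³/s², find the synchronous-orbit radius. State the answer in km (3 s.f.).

r_sync ≈ 33300 km

T = 68.22 hours = 2.456×10⁵ s.
A synchronous orbit has period T, so by Kepler's third law a = (μT²/4π²)^(1/3).
μT²/4π² = 2.421×10¹³ × (2.456×10⁵)² / 39.48 = 3.699×10²² m³.
a = 3.332×10⁷ m = 33319 km.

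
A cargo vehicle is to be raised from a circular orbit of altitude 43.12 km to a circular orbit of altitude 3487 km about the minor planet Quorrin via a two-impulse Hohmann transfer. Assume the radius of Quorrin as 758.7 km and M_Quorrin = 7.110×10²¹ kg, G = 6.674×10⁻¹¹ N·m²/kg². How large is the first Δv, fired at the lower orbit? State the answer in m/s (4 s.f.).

μ = GM = 6.674×10⁻¹¹ × 7.110×10²¹ = 4.745×10¹¹ m³/s².
r₁ = 758.7 + 43.12 = 801.82 km = 8.0182×10⁵ m.
r₂ = 758.7 + 3487 = 4245.7 km = 4.2457×10⁶ m.
Transfer ellipse a_t = (r₁ + r₂)/2 = 2.524×10⁶ m.
At r₁: circular v_c1 = √(μ/r₁) = 769.3 m/s; transfer-periapsis v_p = √[μ(2/r₁ − 1/a_t)] = 997.8 m/s.
Δv₁ = v_p − v_c1 = 228.5 m/s.

Δv ≈ 228.5 m/s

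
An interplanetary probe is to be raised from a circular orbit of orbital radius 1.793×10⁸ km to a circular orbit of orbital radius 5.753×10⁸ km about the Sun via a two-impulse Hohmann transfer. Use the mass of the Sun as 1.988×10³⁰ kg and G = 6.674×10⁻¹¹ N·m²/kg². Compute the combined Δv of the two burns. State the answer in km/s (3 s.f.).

Δv_total ≈ 11.1 km/s

μ = GM = 6.674×10⁻¹¹ × 1.988×10³⁰ = 1.327×10²⁰ m³/s².
r₁ = 1.793×10⁸ km = 1.793×10¹¹ m.
r₂ = 5.753×10⁸ km = 5.753×10¹¹ m.
Transfer ellipse a_t = (r₁ + r₂)/2 = 3.773×10¹¹ m.
At r₁: circular v_c1 = √(μ/r₁) = 27200 m/s; transfer-perihelion v_p = √[μ(2/r₁ − 1/a_t)] = 33590 m/s.
Δv₁ = v_p − v_c1 = 6388 m/s.
At r₂: circular v_c2 = √(μ/r₂) = 15190 m/s; transfer-aphelion v_a = √[μ(2/r₂ − 1/a_t)] = 10470 m/s.
Δv₂ = v_c2 − v_a = 4717 m/s.
Total Δv = Δv₁ + Δv₂ = 11110 m/s = 11.11 km/s.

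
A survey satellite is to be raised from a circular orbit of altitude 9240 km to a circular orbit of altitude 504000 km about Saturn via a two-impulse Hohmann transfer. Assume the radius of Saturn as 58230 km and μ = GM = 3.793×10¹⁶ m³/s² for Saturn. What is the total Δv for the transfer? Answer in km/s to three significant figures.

r₁ = 58230 + 9240 = 67470 km = 6.7470×10⁷ m.
r₂ = 58230 + 504000 = 562230 km = 5.6223×10⁸ m.
Transfer ellipse a_t = (r₁ + r₂)/2 = 3.148×10⁸ m.
At r₁: circular v_c1 = √(μ/r₁) = 23710 m/s; transfer-perikrone v_p = √[μ(2/r₁ − 1/a_t)] = 31680 m/s.
Δv₁ = v_p − v_c1 = 7974 m/s.
At r₂: circular v_c2 = √(μ/r₂) = 8214 m/s; transfer-apokrone v_a = √[μ(2/r₂ − 1/a_t)] = 3802 m/s.
Δv₂ = v_c2 − v_a = 4411 m/s.
Total Δv = Δv₁ + Δv₂ = 12390 m/s = 12.39 km/s.

Δv_total ≈ 12.4 km/s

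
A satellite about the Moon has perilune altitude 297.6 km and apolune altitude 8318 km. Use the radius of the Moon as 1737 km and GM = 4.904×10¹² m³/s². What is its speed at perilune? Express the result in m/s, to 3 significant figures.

v ≈ 2000 m/s

r_p = 1737 + 297.6 = 2034.6 km = 2.0346×10⁶ m.
r_a = 1737 + 8318 = 10055 km = 1.0055×10⁷ m.
Semi-major axis a = (r_p + r_a)/2 = 6044.8 km = 6.045×10⁶ m.
Vis-viva: v² = μ(2/r − 1/a) = 4.904×10¹² × (9.830×10⁻⁷ − 1.654×10⁻⁷) = 4.009×10⁶ m²/s².
v = 2002 m/s.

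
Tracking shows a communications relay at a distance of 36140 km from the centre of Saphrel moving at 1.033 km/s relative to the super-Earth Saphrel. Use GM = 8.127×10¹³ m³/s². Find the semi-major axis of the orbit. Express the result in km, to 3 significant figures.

r = 3.614×10⁷ m.
Vis-viva rearranged: 1/a = 2/r − v²/μ = 5.534×10⁻⁸ − 1.313×10⁻⁸ = 4.221×10⁻⁸ m⁻¹.
a = 2.369×10⁷ m = 23691 km.

a ≈ 23700 km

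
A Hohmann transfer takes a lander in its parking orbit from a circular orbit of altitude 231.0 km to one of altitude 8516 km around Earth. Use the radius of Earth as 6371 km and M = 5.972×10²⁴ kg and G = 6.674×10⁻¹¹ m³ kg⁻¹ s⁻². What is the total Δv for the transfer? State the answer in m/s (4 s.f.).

Δv_total ≈ 2494 m/s

μ = GM = 6.674×10⁻¹¹ × 5.972×10²⁴ = 3.986×10¹⁴ m³/s².
r₁ = 6371 + 231.0 = 6602.0 km = 6.6020×10⁶ m.
r₂ = 6371 + 8516 = 14887 km = 1.4887×10⁷ m.
Transfer ellipse a_t = (r₁ + r₂)/2 = 1.074×10⁷ m.
At r₁: circular v_c1 = √(μ/r₁) = 7770 m/s; transfer-perigee v_p = √[μ(2/r₁ − 1/a_t)] = 9146 m/s.
Δv₁ = v_p − v_c1 = 1376 m/s.
At r₂: circular v_c2 = √(μ/r₂) = 5174 m/s; transfer-apogee v_a = √[μ(2/r₂ − 1/a_t)] = 4056 m/s.
Δv₂ = v_c2 − v_a = 1118 m/s.
Total Δv = Δv₁ + Δv₂ = 2494 m/s.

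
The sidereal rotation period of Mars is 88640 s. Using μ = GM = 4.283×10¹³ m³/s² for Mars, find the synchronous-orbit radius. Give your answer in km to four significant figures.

r_sync ≈ 20430 km

A synchronous orbit has period T, so by Kepler's third law a = (μT²/4π²)^(1/3).
μT²/4π² = 4.283×10¹³ × (8.864×10⁴)² / 39.48 = 8.524×10²¹ m³.
a = 2.043×10⁷ m = 20428 km.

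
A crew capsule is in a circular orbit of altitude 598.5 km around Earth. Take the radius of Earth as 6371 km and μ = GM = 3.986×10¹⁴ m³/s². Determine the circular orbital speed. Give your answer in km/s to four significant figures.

v ≈ 7.563 km/s

r = 6371 + 598.5 = 6969.5 km = 6.9695×10⁶ m.
For a circular orbit v = √(μ/r) = √(3.986×10¹⁴ / 6.970×10⁶) = √(5.719×10⁷) = 7563 m/s.
That is 7.563 km/s.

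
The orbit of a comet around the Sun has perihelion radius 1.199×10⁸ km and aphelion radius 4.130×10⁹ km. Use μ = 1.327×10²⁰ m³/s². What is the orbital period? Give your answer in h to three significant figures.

Semi-major axis a = (r_p + r_a)/2 = (1.1990×10⁸ + 4.1300×10⁹)/2 = 2.1250×10⁹ km = 2.125×10¹² m.
By Kepler's third law T = 2π√(a³/μ) = 2π × 2.689×10⁸ = 1.690×10⁹ s.
= 4.693×10⁵ h.

T ≈ 469000 h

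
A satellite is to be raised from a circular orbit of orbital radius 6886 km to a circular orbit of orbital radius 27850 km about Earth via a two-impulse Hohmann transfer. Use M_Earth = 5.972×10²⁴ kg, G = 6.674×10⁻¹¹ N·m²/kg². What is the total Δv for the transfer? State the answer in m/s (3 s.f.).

μ = GM = 6.674×10⁻¹¹ × 5.972×10²⁴ = 3.986×10¹⁴ m³/s².
r₁ = 6886 km = 6.886×10⁶ m.
r₂ = 27850 km = 2.785×10⁷ m.
Transfer ellipse a_t = (r₁ + r₂)/2 = 1.737×10⁷ m.
At r₁: circular v_c1 = √(μ/r₁) = 7608 m/s; transfer-perigee v_p = √[μ(2/r₁ − 1/a_t)] = 9634 m/s.
Δv₁ = v_p − v_c1 = 2026 m/s.
At r₂: circular v_c2 = √(μ/r₂) = 3783 m/s; transfer-apogee v_a = √[μ(2/r₂ − 1/a_t)] = 2382 m/s.
Δv₂ = v_c2 − v_a = 1401 m/s.
Total Δv = Δv₁ + Δv₂ = 3427 m/s.

Δv_total ≈ 3430 m/s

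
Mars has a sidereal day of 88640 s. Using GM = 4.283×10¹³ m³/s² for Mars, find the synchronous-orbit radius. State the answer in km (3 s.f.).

r_sync ≈ 20400 km

A synchronous orbit has period T, so by Kepler's third law a = (μT²/4π²)^(1/3).
μT²/4π² = 4.283×10¹³ × (8.864×10⁴)² / 39.48 = 8.524×10²¹ m³.
a = 2.043×10⁷ m = 20428 km.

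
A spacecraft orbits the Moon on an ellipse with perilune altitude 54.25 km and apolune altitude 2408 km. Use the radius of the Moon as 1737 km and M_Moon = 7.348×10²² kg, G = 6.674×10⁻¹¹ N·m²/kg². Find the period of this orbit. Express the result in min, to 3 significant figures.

μ = GM = 6.674×10⁻¹¹ × 7.348×10²² = 4.904×10¹² m³/s².
r_p = 1737 + 54.25 = 1791.2 km = 1.7912×10⁶ m.
r_a = 1737 + 2408 = 4145.0 km = 4.1450×10⁶ m.
Semi-major axis a = (r_p + r_a)/2 = (1791.2 + 4145.0)/2 = 2968.1 km = 2.968×10⁶ m.
By Kepler's third law T = 2π√(a³/μ) = 2π × 2.309×10³ = 1.451×10⁴ s.
= 241.8 min.

T ≈ 242 min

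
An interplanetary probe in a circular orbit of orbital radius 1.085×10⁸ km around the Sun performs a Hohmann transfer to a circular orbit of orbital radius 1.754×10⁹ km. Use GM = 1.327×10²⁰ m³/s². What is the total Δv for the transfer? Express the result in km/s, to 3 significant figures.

r₁ = 1.085×10⁸ km = 1.085×10¹¹ m.
r₂ = 1.754×10⁹ km = 1.754×10¹² m.
Transfer ellipse a_t = (r₁ + r₂)/2 = 9.312×10¹¹ m.
At r₁: circular v_c1 = √(μ/r₁) = 34970 m/s; transfer-perihelion v_p = √[μ(2/r₁ − 1/a_t)] = 48000 m/s.
Δv₁ = v_p − v_c1 = 13020 m/s.
At r₂: circular v_c2 = √(μ/r₂) = 8698 m/s; transfer-aphelion v_a = √[μ(2/r₂ − 1/a_t)] = 2969 m/s.
Δv₂ = v_c2 − v_a = 5729 m/s.
Total Δv = Δv₁ + Δv₂ = 18750 m/s = 18.75 km/s.

Δv_total ≈ 18.8 km/s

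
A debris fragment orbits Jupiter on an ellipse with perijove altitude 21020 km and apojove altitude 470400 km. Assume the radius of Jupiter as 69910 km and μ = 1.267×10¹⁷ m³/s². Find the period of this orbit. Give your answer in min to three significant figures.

r_p = 69910 + 21020 = 90930 km = 9.0930×10⁷ m.
r_a = 69910 + 470400 = 540310 km = 5.4031×10⁸ m.
Semi-major axis a = (r_p + r_a)/2 = (90930 + 5.4031×10⁵)/2 = 3.1562×10⁵ km = 3.156×10⁸ m.
By Kepler's third law T = 2π√(a³/μ) = 2π × 1.575×10⁴ = 9.898×10⁴ s.
= 1650 min.

T ≈ 1650 min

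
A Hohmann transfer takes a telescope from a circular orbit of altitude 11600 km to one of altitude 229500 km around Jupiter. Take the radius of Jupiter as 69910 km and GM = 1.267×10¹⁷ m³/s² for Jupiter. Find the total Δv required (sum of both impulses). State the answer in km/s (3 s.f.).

r₁ = 69910 + 11600 = 81510 km = 8.1510×10⁷ m.
r₂ = 69910 + 229500 = 299410 km = 2.9941×10⁸ m.
Transfer ellipse a_t = (r₁ + r₂)/2 = 1.905×10⁸ m.
At r₁: circular v_c1 = √(μ/r₁) = 39430 m/s; transfer-perijove v_p = √[μ(2/r₁ − 1/a_t)] = 49430 m/s.
Δv₁ = v_p − v_c1 = 10010 m/s.
At r₂: circular v_c2 = √(μ/r₂) = 20570 m/s; transfer-apojove v_a = √[μ(2/r₂ − 1/a_t)] = 13460 m/s.
Δv₂ = v_c2 − v_a = 7114 m/s.
Total Δv = Δv₁ + Δv₂ = 17120 m/s = 17.12 km/s.

Δv_total ≈ 17.1 km/s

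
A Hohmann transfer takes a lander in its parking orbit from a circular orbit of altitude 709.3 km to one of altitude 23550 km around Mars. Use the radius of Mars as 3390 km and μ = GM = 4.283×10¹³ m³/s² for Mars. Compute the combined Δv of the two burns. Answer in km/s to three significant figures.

r₁ = 3390 + 709.3 = 4099.3 km = 4.0993×10⁶ m.
r₂ = 3390 + 23550 = 26940 km = 2.6940×10⁷ m.
Transfer ellipse a_t = (r₁ + r₂)/2 = 1.552×10⁷ m.
At r₁: circular v_c1 = √(μ/r₁) = 3232 m/s; transfer-periapsis v_p = √[μ(2/r₁ − 1/a_t)] = 4259 m/s.
Δv₁ = v_p − v_c1 = 1026 m/s.
At r₂: circular v_c2 = √(μ/r₂) = 1261 m/s; transfer-apoapsis v_a = √[μ(2/r₂ − 1/a_t)] = 648.0 m/s.
Δv₂ = v_c2 − v_a = 612.9 m/s.
Total Δv = Δv₁ + Δv₂ = 1639 m/s = 1.639 km/s.

Δv_total ≈ 1.64 km/s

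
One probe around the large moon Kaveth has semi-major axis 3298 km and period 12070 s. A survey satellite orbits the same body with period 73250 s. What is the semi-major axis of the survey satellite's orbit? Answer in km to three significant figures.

a₂ ≈ 11000 km

Kepler's third law: a³ ∝ T², so a₂ = a₁ (T₂/T₁)^(2/3).
T₂/T₁ = 6.069, (T₂/T₁)^(2/3) = 3.327.
a₂ = 3298 × 3.327 = 10970 km.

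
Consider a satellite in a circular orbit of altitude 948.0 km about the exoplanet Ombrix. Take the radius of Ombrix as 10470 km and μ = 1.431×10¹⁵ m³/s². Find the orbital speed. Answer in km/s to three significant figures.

v ≈ 11.2 km/s

r = 10470 + 948.0 = 11418 km = 1.1418×10⁷ m.
For a circular orbit v = √(μ/r) = √(1.431×10¹⁵ / 1.142×10⁷) = √(1.253×10⁸) = 11200 m/s.
That is 11.20 km/s.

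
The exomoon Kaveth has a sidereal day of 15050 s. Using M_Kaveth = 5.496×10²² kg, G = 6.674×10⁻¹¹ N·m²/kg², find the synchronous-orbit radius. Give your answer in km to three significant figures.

r_sync ≈ 2760 km

μ = GM = 6.674×10⁻¹¹ × 5.496×10²² = 3.668×10¹² m³/s².
A synchronous orbit has period T, so by Kepler's third law a = (μT²/4π²)^(1/3).
μT²/4π² = 3.668×10¹² × (1.505×10⁴)² / 39.48 = 2.104×10¹⁹ m³.
a = 2.761×10⁶ m = 2760.9 km.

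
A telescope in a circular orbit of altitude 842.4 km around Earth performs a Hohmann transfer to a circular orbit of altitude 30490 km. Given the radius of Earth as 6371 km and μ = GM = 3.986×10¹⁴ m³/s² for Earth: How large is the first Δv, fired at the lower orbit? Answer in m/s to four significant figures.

r₁ = 6371 + 842.4 = 7213.4 km = 7.2134×10⁶ m.
r₂ = 6371 + 30490 = 36861 km = 3.6861×10⁷ m.
Transfer ellipse a_t = (r₁ + r₂)/2 = 2.204×10⁷ m.
At r₁: circular v_c1 = √(μ/r₁) = 7434 m/s; transfer-perigee v_p = √[μ(2/r₁ − 1/a_t)] = 9614 m/s.
Δv₁ = v_p − v_c1 = 2180 m/s.

Δv ≈ 2180 m/s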